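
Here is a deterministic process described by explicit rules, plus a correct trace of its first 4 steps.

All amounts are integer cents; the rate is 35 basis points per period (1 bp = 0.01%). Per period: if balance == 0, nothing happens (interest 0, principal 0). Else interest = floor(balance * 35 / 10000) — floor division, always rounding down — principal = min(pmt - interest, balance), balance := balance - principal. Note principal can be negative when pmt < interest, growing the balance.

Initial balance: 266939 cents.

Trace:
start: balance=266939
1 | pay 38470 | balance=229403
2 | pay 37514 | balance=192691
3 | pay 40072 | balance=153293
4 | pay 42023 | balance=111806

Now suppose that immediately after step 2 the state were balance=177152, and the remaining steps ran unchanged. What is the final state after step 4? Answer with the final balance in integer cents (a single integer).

96158

state after step 2 := balance=177152
3 | pay 40072 | balance=137700
4 | pay 42023 | balance=96158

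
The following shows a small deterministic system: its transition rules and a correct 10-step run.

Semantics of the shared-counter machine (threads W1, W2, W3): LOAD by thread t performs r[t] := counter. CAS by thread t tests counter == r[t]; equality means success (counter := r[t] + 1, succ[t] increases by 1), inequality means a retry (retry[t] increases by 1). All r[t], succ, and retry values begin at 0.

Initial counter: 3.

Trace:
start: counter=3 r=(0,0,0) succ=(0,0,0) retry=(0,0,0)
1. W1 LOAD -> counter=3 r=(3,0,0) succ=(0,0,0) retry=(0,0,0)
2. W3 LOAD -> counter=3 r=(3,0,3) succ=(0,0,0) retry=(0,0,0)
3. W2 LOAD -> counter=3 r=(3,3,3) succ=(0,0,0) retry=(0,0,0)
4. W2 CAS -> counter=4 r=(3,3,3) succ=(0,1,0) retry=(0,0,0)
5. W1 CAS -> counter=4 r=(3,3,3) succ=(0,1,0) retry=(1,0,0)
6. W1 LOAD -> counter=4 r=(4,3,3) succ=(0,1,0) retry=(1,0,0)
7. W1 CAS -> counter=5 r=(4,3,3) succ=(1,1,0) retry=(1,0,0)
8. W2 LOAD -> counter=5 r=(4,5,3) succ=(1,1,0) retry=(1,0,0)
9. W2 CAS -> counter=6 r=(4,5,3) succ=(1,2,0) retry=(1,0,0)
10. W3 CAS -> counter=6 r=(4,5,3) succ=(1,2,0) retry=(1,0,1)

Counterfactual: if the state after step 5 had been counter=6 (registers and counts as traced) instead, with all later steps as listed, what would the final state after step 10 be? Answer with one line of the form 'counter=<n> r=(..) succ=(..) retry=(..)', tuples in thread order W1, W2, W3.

counter=8 r=(6,7,3) succ=(1,2,0) retry=(1,0,1)

state after step 5 := counter=6 r=(3,3,3) succ=(0,1,0) retry=(1,0,0)
6. W1 LOAD -> counter=6 r=(6,3,3) succ=(0,1,0) retry=(1,0,0)
7. W1 CAS -> counter=7 r=(6,3,3) succ=(1,1,0) retry=(1,0,0)
8. W2 LOAD -> counter=7 r=(6,7,3) succ=(1,1,0) retry=(1,0,0)
9. W2 CAS -> counter=8 r=(6,7,3) succ=(1,2,0) retry=(1,0,0)
10. W3 CAS -> counter=8 r=(6,7,3) succ=(1,2,0) retry=(1,0,1)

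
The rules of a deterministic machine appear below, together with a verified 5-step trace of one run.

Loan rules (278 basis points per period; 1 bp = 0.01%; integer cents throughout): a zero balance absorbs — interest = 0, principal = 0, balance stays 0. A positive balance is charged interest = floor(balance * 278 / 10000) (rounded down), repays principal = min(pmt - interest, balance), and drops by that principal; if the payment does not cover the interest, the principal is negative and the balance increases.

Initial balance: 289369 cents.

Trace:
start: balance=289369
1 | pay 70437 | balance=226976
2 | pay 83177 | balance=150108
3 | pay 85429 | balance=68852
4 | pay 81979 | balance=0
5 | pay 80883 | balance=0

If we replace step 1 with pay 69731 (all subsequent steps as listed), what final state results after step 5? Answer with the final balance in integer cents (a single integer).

0

(re-executing from step 1 with the substitution; state before step 1: balance=289369)
1 | pay 69731 | balance=227682
2 | pay 83177 | balance=150834
3 | pay 85429 | balance=69598
4 | pay 81979 | balance=0
5 | pay 80883 | balance=0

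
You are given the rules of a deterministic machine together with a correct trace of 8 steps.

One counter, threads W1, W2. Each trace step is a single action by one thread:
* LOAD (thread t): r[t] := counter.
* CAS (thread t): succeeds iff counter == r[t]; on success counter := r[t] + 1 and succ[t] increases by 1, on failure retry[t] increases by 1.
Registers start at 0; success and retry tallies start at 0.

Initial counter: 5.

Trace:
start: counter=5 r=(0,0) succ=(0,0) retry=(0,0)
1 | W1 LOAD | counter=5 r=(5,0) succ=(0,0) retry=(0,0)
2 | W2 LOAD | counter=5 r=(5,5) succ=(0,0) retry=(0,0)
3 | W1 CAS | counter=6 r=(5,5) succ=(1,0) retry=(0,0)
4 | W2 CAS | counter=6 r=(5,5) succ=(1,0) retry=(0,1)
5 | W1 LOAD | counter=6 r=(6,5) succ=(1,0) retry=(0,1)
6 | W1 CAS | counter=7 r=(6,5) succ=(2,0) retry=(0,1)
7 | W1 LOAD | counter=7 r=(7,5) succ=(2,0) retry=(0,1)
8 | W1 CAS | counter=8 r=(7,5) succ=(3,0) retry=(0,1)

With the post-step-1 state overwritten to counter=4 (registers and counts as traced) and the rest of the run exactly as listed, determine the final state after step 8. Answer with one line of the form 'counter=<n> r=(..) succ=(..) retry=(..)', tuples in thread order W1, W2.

counter=7 r=(6,4) succ=(2,1) retry=(1,0)

state after step 1 := counter=4 r=(5,0) succ=(0,0) retry=(0,0)
2 | W2 LOAD | counter=4 r=(5,4) succ=(0,0) retry=(0,0)
3 | W1 CAS | counter=4 r=(5,4) succ=(0,0) retry=(1,0)
4 | W2 CAS | counter=5 r=(5,4) succ=(0,1) retry=(1,0)
5 | W1 LOAD | counter=5 r=(5,4) succ=(0,1) retry=(1,0)
6 | W1 CAS | counter=6 r=(5,4) succ=(1,1) retry=(1,0)
7 | W1 LOAD | counter=6 r=(6,4) succ=(1,1) retry=(1,0)
8 | W1 CAS | counter=7 r=(6,4) succ=(2,1) retry=(1,0)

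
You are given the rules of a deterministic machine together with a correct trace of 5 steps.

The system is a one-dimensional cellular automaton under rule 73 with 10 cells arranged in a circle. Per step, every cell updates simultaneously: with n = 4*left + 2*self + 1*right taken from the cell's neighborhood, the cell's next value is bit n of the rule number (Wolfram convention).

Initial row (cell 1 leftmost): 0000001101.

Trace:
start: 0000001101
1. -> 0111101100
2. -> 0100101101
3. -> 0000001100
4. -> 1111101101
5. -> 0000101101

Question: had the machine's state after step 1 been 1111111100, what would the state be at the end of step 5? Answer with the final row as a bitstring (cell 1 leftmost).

1000000100

state after step 1 := 1111111100
2. -> 1000000100
3. -> 0011110000
4. -> 1010010111
5. -> 1000000100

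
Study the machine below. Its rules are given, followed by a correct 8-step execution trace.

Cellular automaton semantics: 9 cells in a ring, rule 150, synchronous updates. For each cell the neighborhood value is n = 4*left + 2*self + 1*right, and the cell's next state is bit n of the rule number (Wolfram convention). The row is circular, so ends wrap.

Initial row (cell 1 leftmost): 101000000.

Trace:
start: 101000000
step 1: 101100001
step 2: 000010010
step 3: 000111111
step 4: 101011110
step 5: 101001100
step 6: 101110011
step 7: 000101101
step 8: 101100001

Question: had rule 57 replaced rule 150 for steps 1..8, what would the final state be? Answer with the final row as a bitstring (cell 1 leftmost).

001010101

(re-executing steps 1..8 under rule 57; state before step 1: 101000000)
step 1: 010111110
step 2: 001100001
step 3: 101011100
step 4: 010110010
step 5: 001101001
step 6: 101010100
step 7: 010101010
step 8: 001010101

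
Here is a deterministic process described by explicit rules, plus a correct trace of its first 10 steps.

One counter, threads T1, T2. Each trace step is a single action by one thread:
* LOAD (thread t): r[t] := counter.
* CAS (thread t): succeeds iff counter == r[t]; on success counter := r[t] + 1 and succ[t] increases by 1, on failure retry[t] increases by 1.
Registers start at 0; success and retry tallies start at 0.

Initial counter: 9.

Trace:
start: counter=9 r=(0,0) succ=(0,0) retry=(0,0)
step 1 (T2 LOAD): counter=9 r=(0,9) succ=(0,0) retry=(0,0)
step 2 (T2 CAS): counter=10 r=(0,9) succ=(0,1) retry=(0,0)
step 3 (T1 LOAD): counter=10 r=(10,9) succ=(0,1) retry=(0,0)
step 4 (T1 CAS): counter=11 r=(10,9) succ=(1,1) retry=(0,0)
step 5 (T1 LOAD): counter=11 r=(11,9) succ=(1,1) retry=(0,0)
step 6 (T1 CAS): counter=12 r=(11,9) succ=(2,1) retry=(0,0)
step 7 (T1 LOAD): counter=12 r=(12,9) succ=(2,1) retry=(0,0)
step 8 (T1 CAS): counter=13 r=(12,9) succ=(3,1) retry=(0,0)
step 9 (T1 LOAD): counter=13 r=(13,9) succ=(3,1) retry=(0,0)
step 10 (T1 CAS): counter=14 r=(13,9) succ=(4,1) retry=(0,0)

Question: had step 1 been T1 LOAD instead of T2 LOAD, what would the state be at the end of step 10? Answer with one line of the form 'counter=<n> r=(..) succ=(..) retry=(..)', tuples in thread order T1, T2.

(re-executing from step 1 with the substitution; state before step 1: counter=9 r=(0,0) succ=(0,0) retry=(0,0))
step 1 (T1 LOAD): counter=9 r=(9,0) succ=(0,0) retry=(0,0)
step 2 (T2 CAS): counter=9 r=(9,0) succ=(0,0) retry=(0,1)
step 3 (T1 LOAD): counter=9 r=(9,0) succ=(0,0) retry=(0,1)
step 4 (T1 CAS): counter=10 r=(9,0) succ=(1,0) retry=(0,1)
step 5 (T1 LOAD): counter=10 r=(10,0) succ=(1,0) retry=(0,1)
step 6 (T1 CAS): counter=11 r=(10,0) succ=(2,0) retry=(0,1)
step 7 (T1 LOAD): counter=11 r=(11,0) succ=(2,0) retry=(0,1)
step 8 (T1 CAS): counter=12 r=(11,0) succ=(3,0) retry=(0,1)
step 9 (T1 LOAD): counter=12 r=(12,0) succ=(3,0) retry=(0,1)
step 10 (T1 CAS): counter=13 r=(12,0) succ=(4,0) retry=(0,1)

counter=13 r=(12,0) succ=(4,0) retry=(0,1)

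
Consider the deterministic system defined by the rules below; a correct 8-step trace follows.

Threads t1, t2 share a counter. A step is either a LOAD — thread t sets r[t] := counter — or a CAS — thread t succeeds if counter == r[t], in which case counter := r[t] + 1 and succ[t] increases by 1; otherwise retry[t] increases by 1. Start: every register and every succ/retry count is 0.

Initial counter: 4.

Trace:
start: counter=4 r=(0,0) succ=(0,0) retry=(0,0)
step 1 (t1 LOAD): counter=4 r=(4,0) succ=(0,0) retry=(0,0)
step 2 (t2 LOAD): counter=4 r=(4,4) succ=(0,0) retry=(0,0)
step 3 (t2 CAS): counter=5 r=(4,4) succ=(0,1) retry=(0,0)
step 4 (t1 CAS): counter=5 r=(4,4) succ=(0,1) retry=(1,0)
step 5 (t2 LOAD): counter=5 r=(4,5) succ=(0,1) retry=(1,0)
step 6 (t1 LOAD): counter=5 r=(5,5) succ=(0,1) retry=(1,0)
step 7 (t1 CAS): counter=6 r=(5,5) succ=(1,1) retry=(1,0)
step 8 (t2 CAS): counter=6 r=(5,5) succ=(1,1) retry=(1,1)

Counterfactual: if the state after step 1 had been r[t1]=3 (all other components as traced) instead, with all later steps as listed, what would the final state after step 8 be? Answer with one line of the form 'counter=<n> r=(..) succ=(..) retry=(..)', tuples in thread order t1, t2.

counter=6 r=(5,5) succ=(1,1) retry=(1,1)

state after step 1 := counter=4 r=(3,0) succ=(0,0) retry=(0,0)
step 2 (t2 LOAD): counter=4 r=(3,4) succ=(0,0) retry=(0,0)
step 3 (t2 CAS): counter=5 r=(3,4) succ=(0,1) retry=(0,0)
step 4 (t1 CAS): counter=5 r=(3,4) succ=(0,1) retry=(1,0)
step 5 (t2 LOAD): counter=5 r=(3,5) succ=(0,1) retry=(1,0)
step 6 (t1 LOAD): counter=5 r=(5,5) succ=(0,1) retry=(1,0)
step 7 (t1 CAS): counter=6 r=(5,5) succ=(1,1) retry=(1,0)
step 8 (t2 CAS): counter=6 r=(5,5) succ=(1,1) retry=(1,1)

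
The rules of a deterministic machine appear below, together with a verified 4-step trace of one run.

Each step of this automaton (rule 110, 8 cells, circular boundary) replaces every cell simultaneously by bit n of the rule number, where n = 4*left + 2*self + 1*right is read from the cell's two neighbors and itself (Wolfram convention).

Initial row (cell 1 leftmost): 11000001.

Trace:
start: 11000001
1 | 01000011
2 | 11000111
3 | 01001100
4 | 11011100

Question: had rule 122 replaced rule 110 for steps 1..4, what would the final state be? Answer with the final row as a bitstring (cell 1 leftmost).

(re-executing steps 1..4 under rule 122; state before step 1: 11000001)
1 | 01100011
2 | 11110111
3 | 00011100
4 | 00110110

00110110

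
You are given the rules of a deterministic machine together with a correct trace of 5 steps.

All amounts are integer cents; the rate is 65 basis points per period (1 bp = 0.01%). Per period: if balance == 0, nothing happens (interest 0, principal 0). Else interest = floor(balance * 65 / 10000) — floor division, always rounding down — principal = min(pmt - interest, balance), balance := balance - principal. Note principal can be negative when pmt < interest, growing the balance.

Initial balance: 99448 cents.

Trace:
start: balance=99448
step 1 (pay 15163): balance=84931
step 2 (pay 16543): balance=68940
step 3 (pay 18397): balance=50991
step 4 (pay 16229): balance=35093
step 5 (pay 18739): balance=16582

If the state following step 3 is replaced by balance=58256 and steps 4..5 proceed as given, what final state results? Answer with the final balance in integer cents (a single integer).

state after step 3 := balance=58256
step 4 (pay 16229): balance=42405
step 5 (pay 18739): balance=23941

23941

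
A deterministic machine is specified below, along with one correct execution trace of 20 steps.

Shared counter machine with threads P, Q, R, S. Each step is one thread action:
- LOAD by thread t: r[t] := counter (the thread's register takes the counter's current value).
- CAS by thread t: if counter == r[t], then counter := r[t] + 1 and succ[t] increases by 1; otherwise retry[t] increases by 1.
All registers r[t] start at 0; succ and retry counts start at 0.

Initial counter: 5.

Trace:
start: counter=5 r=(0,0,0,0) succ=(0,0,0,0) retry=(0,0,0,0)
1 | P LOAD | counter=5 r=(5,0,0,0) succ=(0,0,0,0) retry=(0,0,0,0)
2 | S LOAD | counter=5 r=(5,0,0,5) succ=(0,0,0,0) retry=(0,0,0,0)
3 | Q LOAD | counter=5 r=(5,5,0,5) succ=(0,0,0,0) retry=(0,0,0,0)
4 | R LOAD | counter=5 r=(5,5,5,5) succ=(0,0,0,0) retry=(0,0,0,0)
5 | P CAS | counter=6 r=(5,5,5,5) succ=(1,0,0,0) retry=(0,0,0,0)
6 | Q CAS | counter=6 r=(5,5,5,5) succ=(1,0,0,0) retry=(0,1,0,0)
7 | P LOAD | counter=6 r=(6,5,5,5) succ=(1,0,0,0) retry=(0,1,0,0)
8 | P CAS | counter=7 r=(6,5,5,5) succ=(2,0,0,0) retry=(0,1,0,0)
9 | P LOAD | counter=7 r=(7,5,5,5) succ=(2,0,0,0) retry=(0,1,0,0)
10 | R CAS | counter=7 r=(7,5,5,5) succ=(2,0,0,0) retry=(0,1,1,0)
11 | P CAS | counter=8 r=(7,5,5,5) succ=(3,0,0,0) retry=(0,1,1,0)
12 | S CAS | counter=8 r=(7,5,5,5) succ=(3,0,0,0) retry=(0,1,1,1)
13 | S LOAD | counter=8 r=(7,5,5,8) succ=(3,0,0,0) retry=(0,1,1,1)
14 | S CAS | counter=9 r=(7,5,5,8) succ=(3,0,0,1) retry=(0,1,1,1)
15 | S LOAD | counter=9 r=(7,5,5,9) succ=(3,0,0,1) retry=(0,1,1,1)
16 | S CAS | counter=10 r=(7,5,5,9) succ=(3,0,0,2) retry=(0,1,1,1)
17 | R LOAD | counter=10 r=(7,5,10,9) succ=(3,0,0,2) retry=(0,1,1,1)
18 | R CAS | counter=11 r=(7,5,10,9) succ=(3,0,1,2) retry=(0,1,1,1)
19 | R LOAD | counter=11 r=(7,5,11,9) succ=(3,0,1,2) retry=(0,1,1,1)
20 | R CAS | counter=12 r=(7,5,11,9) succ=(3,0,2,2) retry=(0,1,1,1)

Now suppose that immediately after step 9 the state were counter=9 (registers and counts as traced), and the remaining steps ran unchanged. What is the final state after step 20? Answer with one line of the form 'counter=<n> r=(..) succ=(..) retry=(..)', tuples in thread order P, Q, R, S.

counter=13 r=(7,5,12,10) succ=(2,0,2,2) retry=(1,1,1,1)

state after step 9 := counter=9 r=(7,5,5,5) succ=(2,0,0,0) retry=(0,1,0,0)
10 | R CAS | counter=9 r=(7,5,5,5) succ=(2,0,0,0) retry=(0,1,1,0)
11 | P CAS | counter=9 r=(7,5,5,5) succ=(2,0,0,0) retry=(1,1,1,0)
12 | S CAS | counter=9 r=(7,5,5,5) succ=(2,0,0,0) retry=(1,1,1,1)
13 | S LOAD | counter=9 r=(7,5,5,9) succ=(2,0,0,0) retry=(1,1,1,1)
14 | S CAS | counter=10 r=(7,5,5,9) succ=(2,0,0,1) retry=(1,1,1,1)
15 | S LOAD | counter=10 r=(7,5,5,10) succ=(2,0,0,1) retry=(1,1,1,1)
16 | S CAS | counter=11 r=(7,5,5,10) succ=(2,0,0,2) retry=(1,1,1,1)
17 | R LOAD | counter=11 r=(7,5,11,10) succ=(2,0,0,2) retry=(1,1,1,1)
18 | R CAS | counter=12 r=(7,5,11,10) succ=(2,0,1,2) retry=(1,1,1,1)
19 | R LOAD | counter=12 r=(7,5,12,10) succ=(2,0,1,2) retry=(1,1,1,1)
20 | R CAS | counter=13 r=(7,5,12,10) succ=(2,0,2,2) retry=(1,1,1,1)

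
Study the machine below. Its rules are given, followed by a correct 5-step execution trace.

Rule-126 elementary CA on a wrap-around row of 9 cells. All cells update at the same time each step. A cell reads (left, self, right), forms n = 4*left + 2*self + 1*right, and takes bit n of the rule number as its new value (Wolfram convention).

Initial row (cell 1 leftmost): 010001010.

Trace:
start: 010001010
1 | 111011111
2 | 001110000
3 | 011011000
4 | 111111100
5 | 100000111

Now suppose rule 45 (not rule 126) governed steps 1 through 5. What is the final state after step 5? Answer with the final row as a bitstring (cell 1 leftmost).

101100111

(re-executing steps 1..5 under rule 45; state before step 1: 010001010)
1 | 010101110
2 | 011111000
3 | 010000011
4 | 110111010
5 | 101100111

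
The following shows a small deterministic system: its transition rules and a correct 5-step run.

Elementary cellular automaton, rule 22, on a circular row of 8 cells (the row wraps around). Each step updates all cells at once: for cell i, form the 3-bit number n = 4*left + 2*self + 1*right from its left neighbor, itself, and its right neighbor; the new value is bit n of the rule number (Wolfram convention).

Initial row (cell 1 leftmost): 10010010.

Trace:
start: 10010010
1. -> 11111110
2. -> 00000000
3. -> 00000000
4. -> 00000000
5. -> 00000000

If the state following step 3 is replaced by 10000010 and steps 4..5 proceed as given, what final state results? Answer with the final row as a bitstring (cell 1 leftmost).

00101000

state after step 3 := 10000010
4. -> 11000110
5. -> 00101000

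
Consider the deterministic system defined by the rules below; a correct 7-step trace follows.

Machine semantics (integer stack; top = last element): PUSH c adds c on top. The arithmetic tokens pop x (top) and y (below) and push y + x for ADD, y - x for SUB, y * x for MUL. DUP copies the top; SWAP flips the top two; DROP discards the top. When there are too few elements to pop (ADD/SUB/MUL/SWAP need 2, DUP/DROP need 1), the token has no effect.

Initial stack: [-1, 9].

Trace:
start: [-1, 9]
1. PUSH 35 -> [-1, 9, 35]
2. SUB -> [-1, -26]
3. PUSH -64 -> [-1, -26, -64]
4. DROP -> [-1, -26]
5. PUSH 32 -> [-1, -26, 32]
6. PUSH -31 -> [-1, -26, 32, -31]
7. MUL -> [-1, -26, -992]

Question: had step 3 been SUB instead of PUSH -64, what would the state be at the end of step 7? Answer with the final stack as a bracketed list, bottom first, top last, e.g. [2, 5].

[-992]

(re-executing from step 3 with the substitution; state before step 3: [-1, -26])
3. SUB -> [25]
4. DROP -> []
5. PUSH 32 -> [32]
6. PUSH -31 -> [32, -31]
7. MUL -> [-992]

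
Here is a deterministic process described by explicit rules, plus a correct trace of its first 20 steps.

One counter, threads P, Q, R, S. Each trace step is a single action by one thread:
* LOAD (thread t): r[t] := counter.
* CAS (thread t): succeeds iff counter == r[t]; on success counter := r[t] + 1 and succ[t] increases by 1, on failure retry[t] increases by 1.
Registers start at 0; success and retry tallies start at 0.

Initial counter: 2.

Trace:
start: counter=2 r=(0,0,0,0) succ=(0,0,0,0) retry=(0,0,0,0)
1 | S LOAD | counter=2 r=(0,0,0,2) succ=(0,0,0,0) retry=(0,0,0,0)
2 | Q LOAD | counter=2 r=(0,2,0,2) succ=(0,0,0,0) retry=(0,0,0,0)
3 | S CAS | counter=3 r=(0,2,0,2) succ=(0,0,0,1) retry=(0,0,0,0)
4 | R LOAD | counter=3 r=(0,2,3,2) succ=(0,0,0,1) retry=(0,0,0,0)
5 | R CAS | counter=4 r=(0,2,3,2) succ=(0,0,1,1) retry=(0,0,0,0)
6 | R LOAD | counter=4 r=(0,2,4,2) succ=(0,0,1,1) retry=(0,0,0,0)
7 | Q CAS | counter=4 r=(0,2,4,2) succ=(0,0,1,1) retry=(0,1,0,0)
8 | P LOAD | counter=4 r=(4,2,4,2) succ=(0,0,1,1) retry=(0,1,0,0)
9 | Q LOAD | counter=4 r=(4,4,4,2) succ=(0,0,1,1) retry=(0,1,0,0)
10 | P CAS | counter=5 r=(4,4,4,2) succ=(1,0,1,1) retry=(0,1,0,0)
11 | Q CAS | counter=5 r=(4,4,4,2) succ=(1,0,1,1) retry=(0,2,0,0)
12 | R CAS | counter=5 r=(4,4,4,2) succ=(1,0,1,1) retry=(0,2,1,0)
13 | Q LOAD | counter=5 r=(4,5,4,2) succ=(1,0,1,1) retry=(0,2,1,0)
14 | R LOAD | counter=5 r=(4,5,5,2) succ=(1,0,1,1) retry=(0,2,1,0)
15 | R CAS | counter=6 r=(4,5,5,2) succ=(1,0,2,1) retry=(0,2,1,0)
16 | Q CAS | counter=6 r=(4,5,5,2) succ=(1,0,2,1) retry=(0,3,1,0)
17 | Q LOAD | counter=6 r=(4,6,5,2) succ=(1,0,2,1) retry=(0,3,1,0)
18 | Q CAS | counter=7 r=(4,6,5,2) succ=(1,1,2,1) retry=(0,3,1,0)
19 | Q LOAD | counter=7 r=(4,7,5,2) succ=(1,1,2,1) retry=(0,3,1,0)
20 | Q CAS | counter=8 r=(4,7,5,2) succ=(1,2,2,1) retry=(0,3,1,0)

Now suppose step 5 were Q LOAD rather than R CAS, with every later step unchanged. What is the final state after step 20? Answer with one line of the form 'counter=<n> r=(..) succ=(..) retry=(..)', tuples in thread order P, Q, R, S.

(re-executing from step 5 with the substitution; state before step 5: counter=3 r=(0,2,3,2) succ=(0,0,0,1) retry=(0,0,0,0))
5 | Q LOAD | counter=3 r=(0,3,3,2) succ=(0,0,0,1) retry=(0,0,0,0)
6 | R LOAD | counter=3 r=(0,3,3,2) succ=(0,0,0,1) retry=(0,0,0,0)
7 | Q CAS | counter=4 r=(0,3,3,2) succ=(0,1,0,1) retry=(0,0,0,0)
8 | P LOAD | counter=4 r=(4,3,3,2) succ=(0,1,0,1) retry=(0,0,0,0)
9 | Q LOAD | counter=4 r=(4,4,3,2) succ=(0,1,0,1) retry=(0,0,0,0)
10 | P CAS | counter=5 r=(4,4,3,2) succ=(1,1,0,1) retry=(0,0,0,0)
11 | Q CAS | counter=5 r=(4,4,3,2) succ=(1,1,0,1) retry=(0,1,0,0)
12 | R CAS | counter=5 r=(4,4,3,2) succ=(1,1,0,1) retry=(0,1,1,0)
13 | Q LOAD | counter=5 r=(4,5,3,2) succ=(1,1,0,1) retry=(0,1,1,0)
14 | R LOAD | counter=5 r=(4,5,5,2) succ=(1,1,0,1) retry=(0,1,1,0)
15 | R CAS | counter=6 r=(4,5,5,2) succ=(1,1,1,1) retry=(0,1,1,0)
16 | Q CAS | counter=6 r=(4,5,5,2) succ=(1,1,1,1) retry=(0,2,1,0)
17 | Q LOAD | counter=6 r=(4,6,5,2) succ=(1,1,1,1) retry=(0,2,1,0)
18 | Q CAS | counter=7 r=(4,6,5,2) succ=(1,2,1,1) retry=(0,2,1,0)
19 | Q LOAD | counter=7 r=(4,7,5,2) succ=(1,2,1,1) retry=(0,2,1,0)
20 | Q CAS | counter=8 r=(4,7,5,2) succ=(1,3,1,1) retry=(0,2,1,0)

counter=8 r=(4,7,5,2) succ=(1,3,1,1) retry=(0,2,1,0)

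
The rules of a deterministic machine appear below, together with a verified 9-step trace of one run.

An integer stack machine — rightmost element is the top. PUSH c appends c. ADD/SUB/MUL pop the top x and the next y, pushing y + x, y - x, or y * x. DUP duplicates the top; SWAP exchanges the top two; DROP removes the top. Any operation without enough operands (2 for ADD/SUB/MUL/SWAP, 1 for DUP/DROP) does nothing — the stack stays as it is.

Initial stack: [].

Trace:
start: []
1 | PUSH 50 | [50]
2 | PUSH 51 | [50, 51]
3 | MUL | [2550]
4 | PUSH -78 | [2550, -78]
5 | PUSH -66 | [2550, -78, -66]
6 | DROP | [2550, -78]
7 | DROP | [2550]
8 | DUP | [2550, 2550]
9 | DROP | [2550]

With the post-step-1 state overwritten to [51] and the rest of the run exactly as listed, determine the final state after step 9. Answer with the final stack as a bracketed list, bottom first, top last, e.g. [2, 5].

state after step 1 := [51]
2 | PUSH 51 | [51, 51]
3 | MUL | [2601]
4 | PUSH -78 | [2601, -78]
5 | PUSH -66 | [2601, -78, -66]
6 | DROP | [2601, -78]
7 | DROP | [2601]
8 | DUP | [2601, 2601]
9 | DROP | [2601]

[2601]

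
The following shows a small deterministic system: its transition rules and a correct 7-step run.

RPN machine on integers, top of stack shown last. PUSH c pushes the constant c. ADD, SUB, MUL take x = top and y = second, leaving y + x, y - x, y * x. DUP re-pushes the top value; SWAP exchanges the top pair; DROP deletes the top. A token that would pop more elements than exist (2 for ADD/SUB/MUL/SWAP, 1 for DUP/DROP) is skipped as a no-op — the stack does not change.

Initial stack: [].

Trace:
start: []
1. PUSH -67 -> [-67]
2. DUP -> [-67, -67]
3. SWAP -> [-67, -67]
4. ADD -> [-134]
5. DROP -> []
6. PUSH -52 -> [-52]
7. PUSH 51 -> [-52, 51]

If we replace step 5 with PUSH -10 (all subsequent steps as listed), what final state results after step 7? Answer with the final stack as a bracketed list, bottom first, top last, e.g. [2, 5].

[-134, -10, -52, 51]

(re-executing from step 5 with the substitution; state before step 5: [-134])
5. PUSH -10 -> [-134, -10]
6. PUSH -52 -> [-134, -10, -52]
7. PUSH 51 -> [-134, -10, -52, 51]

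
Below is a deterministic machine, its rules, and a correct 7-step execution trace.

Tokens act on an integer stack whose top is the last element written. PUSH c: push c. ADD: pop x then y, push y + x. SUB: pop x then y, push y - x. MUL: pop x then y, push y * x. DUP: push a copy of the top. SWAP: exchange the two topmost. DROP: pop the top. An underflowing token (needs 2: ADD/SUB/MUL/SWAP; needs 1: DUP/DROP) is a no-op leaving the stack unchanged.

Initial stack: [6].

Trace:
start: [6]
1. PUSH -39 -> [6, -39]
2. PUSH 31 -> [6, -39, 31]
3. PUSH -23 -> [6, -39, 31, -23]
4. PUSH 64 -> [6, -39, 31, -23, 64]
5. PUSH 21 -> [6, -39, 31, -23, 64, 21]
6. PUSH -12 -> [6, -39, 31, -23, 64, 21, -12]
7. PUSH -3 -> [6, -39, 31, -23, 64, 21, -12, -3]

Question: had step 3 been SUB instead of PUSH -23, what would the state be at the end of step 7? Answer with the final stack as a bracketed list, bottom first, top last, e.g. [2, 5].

[6, -70, 64, 21, -12, -3]

(re-executing from step 3 with the substitution; state before step 3: [6, -39, 31])
3. SUB -> [6, -70]
4. PUSH 64 -> [6, -70, 64]
5. PUSH 21 -> [6, -70, 64, 21]
6. PUSH -12 -> [6, -70, 64, 21, -12]
7. PUSH -3 -> [6, -70, 64, 21, -12, -3]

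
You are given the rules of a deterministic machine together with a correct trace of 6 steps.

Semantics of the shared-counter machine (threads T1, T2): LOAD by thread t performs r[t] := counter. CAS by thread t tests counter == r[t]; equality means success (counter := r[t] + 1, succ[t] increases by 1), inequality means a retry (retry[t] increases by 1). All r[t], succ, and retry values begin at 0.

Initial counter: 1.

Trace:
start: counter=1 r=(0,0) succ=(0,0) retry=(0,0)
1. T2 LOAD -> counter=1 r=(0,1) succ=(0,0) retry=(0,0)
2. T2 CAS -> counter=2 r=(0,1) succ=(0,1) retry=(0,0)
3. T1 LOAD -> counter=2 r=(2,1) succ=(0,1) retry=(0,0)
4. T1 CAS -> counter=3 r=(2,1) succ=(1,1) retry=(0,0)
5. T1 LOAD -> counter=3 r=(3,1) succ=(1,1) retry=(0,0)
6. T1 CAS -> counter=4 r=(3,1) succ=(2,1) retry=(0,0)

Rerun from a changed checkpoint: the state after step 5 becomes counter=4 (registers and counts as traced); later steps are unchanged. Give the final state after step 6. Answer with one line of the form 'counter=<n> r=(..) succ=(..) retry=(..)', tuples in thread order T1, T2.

state after step 5 := counter=4 r=(3,1) succ=(1,1) retry=(0,0)
6. T1 CAS -> counter=4 r=(3,1) succ=(1,1) retry=(1,0)

counter=4 r=(3,1) succ=(1,1) retry=(1,0)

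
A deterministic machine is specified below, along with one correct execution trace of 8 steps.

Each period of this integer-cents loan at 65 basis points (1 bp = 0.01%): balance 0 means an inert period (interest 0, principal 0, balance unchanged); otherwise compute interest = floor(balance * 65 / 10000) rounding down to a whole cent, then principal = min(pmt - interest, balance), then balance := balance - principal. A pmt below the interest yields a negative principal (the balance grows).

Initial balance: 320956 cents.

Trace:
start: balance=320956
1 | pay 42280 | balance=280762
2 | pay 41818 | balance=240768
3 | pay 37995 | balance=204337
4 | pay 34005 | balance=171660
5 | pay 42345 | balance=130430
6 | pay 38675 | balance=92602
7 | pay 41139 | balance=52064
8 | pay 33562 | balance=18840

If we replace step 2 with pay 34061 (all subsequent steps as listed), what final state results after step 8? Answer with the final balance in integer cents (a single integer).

26905

(re-executing from step 2 with the substitution; state before step 2: balance=280762)
2 | pay 34061 | balance=248525
3 | pay 37995 | balance=212145
4 | pay 34005 | balance=179518
5 | pay 42345 | balance=138339
6 | pay 38675 | balance=100563
7 | pay 41139 | balance=60077
8 | pay 33562 | balance=26905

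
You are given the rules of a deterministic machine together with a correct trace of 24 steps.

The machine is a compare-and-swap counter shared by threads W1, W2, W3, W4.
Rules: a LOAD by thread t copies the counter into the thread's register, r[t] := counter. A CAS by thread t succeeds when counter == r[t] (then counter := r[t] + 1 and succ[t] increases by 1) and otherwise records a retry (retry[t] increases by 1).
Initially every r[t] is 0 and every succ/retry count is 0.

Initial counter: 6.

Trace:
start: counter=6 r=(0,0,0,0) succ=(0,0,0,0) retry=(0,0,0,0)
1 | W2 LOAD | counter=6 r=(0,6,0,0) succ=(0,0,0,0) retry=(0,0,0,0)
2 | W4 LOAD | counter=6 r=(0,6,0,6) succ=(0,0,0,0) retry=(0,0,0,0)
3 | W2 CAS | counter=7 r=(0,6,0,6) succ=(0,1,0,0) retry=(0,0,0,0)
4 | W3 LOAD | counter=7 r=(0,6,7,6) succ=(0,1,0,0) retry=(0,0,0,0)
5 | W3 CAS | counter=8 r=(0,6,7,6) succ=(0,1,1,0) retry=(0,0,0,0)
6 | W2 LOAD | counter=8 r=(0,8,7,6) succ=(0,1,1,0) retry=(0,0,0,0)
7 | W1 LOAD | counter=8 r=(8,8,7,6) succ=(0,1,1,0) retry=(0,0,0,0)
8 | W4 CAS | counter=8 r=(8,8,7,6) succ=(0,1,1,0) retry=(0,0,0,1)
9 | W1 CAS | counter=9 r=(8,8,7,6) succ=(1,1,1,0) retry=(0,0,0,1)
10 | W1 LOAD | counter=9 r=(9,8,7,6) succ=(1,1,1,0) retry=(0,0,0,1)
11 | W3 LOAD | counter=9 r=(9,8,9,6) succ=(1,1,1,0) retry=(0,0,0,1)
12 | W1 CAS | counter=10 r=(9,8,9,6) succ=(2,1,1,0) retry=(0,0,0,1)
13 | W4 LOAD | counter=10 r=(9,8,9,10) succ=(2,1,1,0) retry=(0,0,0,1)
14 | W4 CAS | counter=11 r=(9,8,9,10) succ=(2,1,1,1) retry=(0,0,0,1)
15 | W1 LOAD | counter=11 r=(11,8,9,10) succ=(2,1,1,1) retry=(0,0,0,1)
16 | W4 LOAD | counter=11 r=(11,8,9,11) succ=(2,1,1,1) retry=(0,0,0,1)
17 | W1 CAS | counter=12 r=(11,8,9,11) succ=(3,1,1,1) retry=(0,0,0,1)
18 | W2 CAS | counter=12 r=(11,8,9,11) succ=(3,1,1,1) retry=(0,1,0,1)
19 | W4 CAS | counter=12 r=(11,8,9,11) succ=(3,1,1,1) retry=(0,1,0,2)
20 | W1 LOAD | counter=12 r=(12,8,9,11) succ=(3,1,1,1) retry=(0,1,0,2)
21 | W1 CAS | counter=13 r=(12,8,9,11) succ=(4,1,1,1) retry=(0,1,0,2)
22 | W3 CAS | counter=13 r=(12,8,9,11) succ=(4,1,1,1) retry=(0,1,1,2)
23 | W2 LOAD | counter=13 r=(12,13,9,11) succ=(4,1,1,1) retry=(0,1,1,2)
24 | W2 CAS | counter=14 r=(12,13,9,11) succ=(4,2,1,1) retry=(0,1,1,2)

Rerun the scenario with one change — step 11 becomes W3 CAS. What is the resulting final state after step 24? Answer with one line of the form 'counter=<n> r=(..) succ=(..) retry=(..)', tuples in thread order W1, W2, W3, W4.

(re-executing from step 11 with the substitution; state before step 11: counter=9 r=(9,8,7,6) succ=(1,1,1,0) retry=(0,0,0,1))
11 | W3 CAS | counter=9 r=(9,8,7,6) succ=(1,1,1,0) retry=(0,0,1,1)
12 | W1 CAS | counter=10 r=(9,8,7,6) succ=(2,1,1,0) retry=(0,0,1,1)
13 | W4 LOAD | counter=10 r=(9,8,7,10) succ=(2,1,1,0) retry=(0,0,1,1)
14 | W4 CAS | counter=11 r=(9,8,7,10) succ=(2,1,1,1) retry=(0,0,1,1)
15 | W1 LOAD | counter=11 r=(11,8,7,10) succ=(2,1,1,1) retry=(0,0,1,1)
16 | W4 LOAD | counter=11 r=(11,8,7,11) succ=(2,1,1,1) retry=(0,0,1,1)
17 | W1 CAS | counter=12 r=(11,8,7,11) succ=(3,1,1,1) retry=(0,0,1,1)
18 | W2 CAS | counter=12 r=(11,8,7,11) succ=(3,1,1,1) retry=(0,1,1,1)
19 | W4 CAS | counter=12 r=(11,8,7,11) succ=(3,1,1,1) retry=(0,1,1,2)
20 | W1 LOAD | counter=12 r=(12,8,7,11) succ=(3,1,1,1) retry=(0,1,1,2)
21 | W1 CAS | counter=13 r=(12,8,7,11) succ=(4,1,1,1) retry=(0,1,1,2)
22 | W3 CAS | counter=13 r=(12,8,7,11) succ=(4,1,1,1) retry=(0,1,2,2)
23 | W2 LOAD | counter=13 r=(12,13,7,11) succ=(4,1,1,1) retry=(0,1,2,2)
24 | W2 CAS | counter=14 r=(12,13,7,11) succ=(4,2,1,1) retry=(0,1,2,2)

counter=14 r=(12,13,7,11) succ=(4,2,1,1) retry=(0,1,2,2)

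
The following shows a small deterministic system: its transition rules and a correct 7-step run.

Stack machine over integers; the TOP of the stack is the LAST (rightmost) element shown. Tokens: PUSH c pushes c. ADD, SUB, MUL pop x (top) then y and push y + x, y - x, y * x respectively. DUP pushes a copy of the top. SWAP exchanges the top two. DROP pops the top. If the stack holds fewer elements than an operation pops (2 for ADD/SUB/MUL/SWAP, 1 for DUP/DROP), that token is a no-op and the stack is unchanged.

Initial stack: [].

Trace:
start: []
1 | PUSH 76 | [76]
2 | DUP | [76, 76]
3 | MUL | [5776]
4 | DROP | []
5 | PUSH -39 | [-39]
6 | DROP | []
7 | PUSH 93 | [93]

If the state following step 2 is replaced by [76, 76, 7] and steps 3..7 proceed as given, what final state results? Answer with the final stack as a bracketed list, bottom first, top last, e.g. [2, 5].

state after step 2 := [76, 76, 7]
3 | MUL | [76, 532]
4 | DROP | [76]
5 | PUSH -39 | [76, -39]
6 | DROP | [76]
7 | PUSH 93 | [76, 93]

[76, 93]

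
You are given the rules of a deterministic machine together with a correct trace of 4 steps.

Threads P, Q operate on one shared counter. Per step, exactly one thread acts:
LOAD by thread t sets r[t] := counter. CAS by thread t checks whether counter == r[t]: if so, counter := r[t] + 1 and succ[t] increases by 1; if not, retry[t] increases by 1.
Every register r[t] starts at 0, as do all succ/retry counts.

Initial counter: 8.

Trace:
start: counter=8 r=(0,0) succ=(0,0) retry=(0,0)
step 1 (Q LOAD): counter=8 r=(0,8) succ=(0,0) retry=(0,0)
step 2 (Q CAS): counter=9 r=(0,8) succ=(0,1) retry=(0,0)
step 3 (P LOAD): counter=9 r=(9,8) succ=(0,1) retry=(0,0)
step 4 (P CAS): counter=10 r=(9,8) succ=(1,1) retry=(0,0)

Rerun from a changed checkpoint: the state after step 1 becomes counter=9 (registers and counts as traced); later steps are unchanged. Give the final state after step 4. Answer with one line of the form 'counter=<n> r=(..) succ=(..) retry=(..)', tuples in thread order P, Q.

counter=10 r=(9,8) succ=(1,0) retry=(0,1)

state after step 1 := counter=9 r=(0,8) succ=(0,0) retry=(0,0)
step 2 (Q CAS): counter=9 r=(0,8) succ=(0,0) retry=(0,1)
step 3 (P LOAD): counter=9 r=(9,8) succ=(0,0) retry=(0,1)
step 4 (P CAS): counter=10 r=(9,8) succ=(1,0) retry=(0,1)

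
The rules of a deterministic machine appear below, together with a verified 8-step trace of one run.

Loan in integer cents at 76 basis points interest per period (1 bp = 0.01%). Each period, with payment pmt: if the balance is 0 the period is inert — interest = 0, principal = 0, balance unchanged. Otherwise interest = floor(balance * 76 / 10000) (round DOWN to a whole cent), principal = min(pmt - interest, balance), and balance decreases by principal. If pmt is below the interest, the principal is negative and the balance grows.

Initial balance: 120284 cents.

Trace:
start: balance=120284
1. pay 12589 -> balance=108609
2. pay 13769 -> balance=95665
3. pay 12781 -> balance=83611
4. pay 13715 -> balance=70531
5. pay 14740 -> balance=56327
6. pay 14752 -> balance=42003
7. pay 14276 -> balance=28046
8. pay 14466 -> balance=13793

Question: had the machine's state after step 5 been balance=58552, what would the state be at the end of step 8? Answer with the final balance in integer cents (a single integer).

16068

state after step 5 := balance=58552
6. pay 14752 -> balance=44244
7. pay 14276 -> balance=30304
8. pay 14466 -> balance=16068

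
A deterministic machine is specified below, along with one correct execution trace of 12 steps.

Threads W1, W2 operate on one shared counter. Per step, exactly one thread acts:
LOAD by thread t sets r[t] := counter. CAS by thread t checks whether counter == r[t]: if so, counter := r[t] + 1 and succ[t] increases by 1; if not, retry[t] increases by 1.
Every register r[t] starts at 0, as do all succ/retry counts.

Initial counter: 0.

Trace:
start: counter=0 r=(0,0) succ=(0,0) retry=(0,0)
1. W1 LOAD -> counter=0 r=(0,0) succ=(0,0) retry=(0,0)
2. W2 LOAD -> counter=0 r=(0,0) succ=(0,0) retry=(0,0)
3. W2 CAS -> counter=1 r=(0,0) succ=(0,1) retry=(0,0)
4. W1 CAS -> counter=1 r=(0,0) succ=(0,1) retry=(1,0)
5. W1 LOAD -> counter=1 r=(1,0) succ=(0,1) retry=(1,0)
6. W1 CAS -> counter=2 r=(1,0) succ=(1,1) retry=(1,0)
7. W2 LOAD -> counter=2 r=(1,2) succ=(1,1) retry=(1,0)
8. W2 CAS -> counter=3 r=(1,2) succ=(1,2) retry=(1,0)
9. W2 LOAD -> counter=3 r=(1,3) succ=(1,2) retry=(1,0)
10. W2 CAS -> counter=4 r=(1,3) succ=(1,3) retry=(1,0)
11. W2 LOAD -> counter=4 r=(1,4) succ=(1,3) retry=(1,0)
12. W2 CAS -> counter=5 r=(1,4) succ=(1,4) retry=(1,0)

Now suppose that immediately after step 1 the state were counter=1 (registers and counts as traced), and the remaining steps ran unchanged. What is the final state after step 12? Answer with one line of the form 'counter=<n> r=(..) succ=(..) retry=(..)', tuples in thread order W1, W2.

state after step 1 := counter=1 r=(0,0) succ=(0,0) retry=(0,0)
2. W2 LOAD -> counter=1 r=(0,1) succ=(0,0) retry=(0,0)
3. W2 CAS -> counter=2 r=(0,1) succ=(0,1) retry=(0,0)
4. W1 CAS -> counter=2 r=(0,1) succ=(0,1) retry=(1,0)
5. W1 LOAD -> counter=2 r=(2,1) succ=(0,1) retry=(1,0)
6. W1 CAS -> counter=3 r=(2,1) succ=(1,1) retry=(1,0)
7. W2 LOAD -> counter=3 r=(2,3) succ=(1,1) retry=(1,0)
8. W2 CAS -> counter=4 r=(2,3) succ=(1,2) retry=(1,0)
9. W2 LOAD -> counter=4 r=(2,4) succ=(1,2) retry=(1,0)
10. W2 CAS -> counter=5 r=(2,4) succ=(1,3) retry=(1,0)
11. W2 LOAD -> counter=5 r=(2,5) succ=(1,3) retry=(1,0)
12. W2 CAS -> counter=6 r=(2,5) succ=(1,4) retry=(1,0)

counter=6 r=(2,5) succ=(1,4) retry=(1,0)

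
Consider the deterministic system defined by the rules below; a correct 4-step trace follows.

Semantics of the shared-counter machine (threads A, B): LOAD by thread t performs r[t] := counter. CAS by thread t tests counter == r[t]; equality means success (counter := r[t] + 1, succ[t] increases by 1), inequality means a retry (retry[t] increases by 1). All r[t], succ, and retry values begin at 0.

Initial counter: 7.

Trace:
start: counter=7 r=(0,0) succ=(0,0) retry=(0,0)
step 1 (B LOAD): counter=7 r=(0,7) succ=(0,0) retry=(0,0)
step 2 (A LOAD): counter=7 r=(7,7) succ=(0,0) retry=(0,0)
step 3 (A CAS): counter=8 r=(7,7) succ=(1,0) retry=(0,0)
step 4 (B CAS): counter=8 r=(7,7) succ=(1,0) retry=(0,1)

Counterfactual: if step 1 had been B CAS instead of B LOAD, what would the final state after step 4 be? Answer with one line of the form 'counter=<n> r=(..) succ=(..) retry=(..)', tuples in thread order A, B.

(re-executing from step 1 with the substitution; state before step 1: counter=7 r=(0,0) succ=(0,0) retry=(0,0))
step 1 (B CAS): counter=7 r=(0,0) succ=(0,0) retry=(0,1)
step 2 (A LOAD): counter=7 r=(7,0) succ=(0,0) retry=(0,1)
step 3 (A CAS): counter=8 r=(7,0) succ=(1,0) retry=(0,1)
step 4 (B CAS): counter=8 r=(7,0) succ=(1,0) retry=(0,2)

counter=8 r=(7,0) succ=(1,0) retry=(0,2)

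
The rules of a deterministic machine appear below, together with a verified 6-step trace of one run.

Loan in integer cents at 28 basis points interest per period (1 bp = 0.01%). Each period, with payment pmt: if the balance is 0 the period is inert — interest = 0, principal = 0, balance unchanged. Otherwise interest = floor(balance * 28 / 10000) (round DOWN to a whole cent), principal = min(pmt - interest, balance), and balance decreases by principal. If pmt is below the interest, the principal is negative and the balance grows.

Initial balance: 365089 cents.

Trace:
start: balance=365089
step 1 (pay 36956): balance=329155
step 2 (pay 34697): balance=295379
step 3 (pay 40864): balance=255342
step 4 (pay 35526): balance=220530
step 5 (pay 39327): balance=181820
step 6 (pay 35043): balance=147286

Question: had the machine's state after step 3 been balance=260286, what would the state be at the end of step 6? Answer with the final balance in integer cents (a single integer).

state after step 3 := balance=260286
step 4 (pay 35526): balance=225488
step 5 (pay 39327): balance=186792
step 6 (pay 35043): balance=152272

152272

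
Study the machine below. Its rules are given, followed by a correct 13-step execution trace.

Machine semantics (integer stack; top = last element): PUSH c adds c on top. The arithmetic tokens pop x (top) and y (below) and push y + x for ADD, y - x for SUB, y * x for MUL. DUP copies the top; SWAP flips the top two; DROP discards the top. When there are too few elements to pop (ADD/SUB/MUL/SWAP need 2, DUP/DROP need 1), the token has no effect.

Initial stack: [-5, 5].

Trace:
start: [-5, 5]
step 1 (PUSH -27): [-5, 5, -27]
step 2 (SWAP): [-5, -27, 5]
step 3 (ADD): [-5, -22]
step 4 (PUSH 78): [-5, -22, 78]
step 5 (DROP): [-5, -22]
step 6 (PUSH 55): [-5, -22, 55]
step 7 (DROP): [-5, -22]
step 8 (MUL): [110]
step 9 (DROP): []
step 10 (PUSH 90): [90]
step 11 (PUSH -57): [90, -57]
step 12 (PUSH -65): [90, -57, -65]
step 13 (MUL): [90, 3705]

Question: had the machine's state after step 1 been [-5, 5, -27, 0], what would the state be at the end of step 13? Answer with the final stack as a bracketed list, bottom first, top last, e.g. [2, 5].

state after step 1 := [-5, 5, -27, 0]
step 2 (SWAP): [-5, 5, 0, -27]
step 3 (ADD): [-5, 5, -27]
step 4 (PUSH 78): [-5, 5, -27, 78]
step 5 (DROP): [-5, 5, -27]
step 6 (PUSH 55): [-5, 5, -27, 55]
step 7 (DROP): [-5, 5, -27]
step 8 (MUL): [-5, -135]
step 9 (DROP): [-5]
step 10 (PUSH 90): [-5, 90]
step 11 (PUSH -57): [-5, 90, -57]
step 12 (PUSH -65): [-5, 90, -57, -65]
step 13 (MUL): [-5, 90, 3705]

[-5, 90, 3705]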